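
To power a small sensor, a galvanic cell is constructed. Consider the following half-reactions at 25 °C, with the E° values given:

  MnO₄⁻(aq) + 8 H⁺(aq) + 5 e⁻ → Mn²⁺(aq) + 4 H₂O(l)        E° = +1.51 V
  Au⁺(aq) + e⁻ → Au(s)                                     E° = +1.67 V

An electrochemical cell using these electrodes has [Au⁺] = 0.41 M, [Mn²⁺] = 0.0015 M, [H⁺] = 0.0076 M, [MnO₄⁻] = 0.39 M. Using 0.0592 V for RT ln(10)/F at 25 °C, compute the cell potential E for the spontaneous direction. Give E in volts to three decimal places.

Au⁺/Au is the cathode (higher E°), MnO₄⁻/Mn²⁺ the anode: E°cell = +1.67 − (+1.51) = +0.16 V, n = 5.
Overall: 5 Au⁺(aq) + Mn²⁺(aq) + 4 H₂O(l) → 5 Au(s) + MnO₄⁻(aq) + 8 H⁺(aq)
Q = [MnO₄⁻]·[H⁺]^8 / ([Au⁺]^5·[Mn²⁺]); log Q = -12.602.
E = E° − (0.0592/n) log Q = +0.16 − (0.0592/5)(-12.602) = +0.309 V.

+0.309 V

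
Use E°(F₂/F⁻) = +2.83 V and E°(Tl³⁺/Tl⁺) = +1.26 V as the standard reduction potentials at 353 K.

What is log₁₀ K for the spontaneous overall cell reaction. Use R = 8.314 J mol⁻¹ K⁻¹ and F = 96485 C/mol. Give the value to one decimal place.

44.8

Cathode: F₂/F⁻; anode: Tl³⁺/Tl⁺. E°cell = (+2.83) − (+1.26) = +1.57 V, with n = 2.
ΔG° = −nFE° = −RT ln K, so ln K = nFE°/(RT) = (2)(96485)(+1.57) / ((8.314)(353)) = 103.230.
log₁₀ K = 103.230 / ln 10 = 44.8.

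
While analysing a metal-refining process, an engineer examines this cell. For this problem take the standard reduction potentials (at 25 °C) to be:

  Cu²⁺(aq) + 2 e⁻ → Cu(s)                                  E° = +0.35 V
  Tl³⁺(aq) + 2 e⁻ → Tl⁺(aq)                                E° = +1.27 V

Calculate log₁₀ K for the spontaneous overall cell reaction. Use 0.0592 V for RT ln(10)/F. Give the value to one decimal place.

Cathode: Tl³⁺/Tl⁺; anode: Cu²⁺/Cu. E°cell = +0.92 V, n = 2.
log K = nE°cell / 0.0592 = (2)(+0.92) / 0.0592 = 31.1.

31.1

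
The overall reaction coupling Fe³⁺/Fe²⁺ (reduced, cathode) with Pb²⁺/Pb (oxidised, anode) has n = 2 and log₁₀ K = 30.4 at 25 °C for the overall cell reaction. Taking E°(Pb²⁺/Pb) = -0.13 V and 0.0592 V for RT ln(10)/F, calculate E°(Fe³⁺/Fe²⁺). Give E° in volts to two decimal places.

E°cell = (0.0592/n)·log K = (0.0592/2)(30.4) = +0.900 V.
Since Fe³⁺/Fe²⁺ is the cathode and Pb²⁺/Pb the anode, E°cell = E°(Fe³⁺/Fe²⁺) − E°(Pb²⁺/Pb).
So E°(Fe³⁺/Fe²⁺) = E°cell + E°(Pb²⁺/Pb) = +0.900 + (-0.13) = +0.77 V.

+0.77 V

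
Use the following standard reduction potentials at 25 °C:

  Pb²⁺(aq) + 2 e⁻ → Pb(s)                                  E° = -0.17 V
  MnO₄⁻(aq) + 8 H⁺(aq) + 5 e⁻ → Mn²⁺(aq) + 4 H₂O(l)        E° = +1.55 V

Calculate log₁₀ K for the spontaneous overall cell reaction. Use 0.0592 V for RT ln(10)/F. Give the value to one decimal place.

Cathode: MnO₄⁻/Mn²⁺; anode: Pb²⁺/Pb. E°cell = +1.72 V, n = 10.
log K = nE°cell / 0.0592 = (10)(+1.72) / 0.0592 = 290.5.

290.5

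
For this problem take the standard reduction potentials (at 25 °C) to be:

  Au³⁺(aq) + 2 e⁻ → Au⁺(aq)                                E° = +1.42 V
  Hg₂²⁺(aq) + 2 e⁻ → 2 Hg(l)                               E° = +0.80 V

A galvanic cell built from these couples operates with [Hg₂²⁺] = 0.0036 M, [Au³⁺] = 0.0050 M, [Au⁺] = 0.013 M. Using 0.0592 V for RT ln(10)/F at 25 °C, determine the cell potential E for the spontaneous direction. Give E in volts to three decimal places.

Au³⁺/Au⁺ is the cathode (higher E°), Hg₂²⁺/Hg the anode: E°cell = +1.42 − (+0.80) = +0.62 V, n = 2.
Overall: Au³⁺(aq) + 2 Hg(l) → Au⁺(aq) + Hg₂²⁺(aq)
Q = [Au⁺]·[Hg₂²⁺] / ([Au³⁺]); log Q = -2.029.
E = E° − (0.0592/n) log Q = +0.62 − (0.0592/2)(-2.029) = +0.680 V.

+0.680 V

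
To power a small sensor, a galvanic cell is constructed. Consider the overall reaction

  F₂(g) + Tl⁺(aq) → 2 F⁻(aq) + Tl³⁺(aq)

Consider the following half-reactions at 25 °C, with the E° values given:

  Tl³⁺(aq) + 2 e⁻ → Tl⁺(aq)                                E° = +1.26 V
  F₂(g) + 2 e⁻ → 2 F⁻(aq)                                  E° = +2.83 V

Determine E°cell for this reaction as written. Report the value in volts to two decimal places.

The F₂/F⁻ couple has the higher reduction potential, so it is the cathode; Tl³⁺/Tl⁺ is oxidised at the anode.
E°cell = E°(cathode) − E°(anode) = (+2.83) − (+1.26) = +1.57 V.

+1.57 V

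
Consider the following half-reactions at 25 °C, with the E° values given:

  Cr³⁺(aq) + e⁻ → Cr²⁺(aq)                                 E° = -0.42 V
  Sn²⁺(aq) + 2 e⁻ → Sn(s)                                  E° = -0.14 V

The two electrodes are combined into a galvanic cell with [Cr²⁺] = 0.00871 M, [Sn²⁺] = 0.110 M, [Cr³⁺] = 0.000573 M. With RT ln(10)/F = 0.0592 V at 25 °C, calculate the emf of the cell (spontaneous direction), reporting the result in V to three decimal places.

+0.322 V

Sn²⁺/Sn is the cathode (higher E°), Cr³⁺/Cr²⁺ the anode: E°cell = -0.14 − (-0.42) = +0.28 V, n = 2.
Overall: Sn²⁺(aq) + 2 Cr²⁺(aq) → Sn(s) + 2 Cr³⁺(aq)
Q = [Cr³⁺]^2 / ([Sn²⁺]·[Cr²⁺]^2); log Q = -1.405.
E = E° − (0.0592/n) log Q = +0.28 − (0.0592/2)(-1.405) = +0.322 V.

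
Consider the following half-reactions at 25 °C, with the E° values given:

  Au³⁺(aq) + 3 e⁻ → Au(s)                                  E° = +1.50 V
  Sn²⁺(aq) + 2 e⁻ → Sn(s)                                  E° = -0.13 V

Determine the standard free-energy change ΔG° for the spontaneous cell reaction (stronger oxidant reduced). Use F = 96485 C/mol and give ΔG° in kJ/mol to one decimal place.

Au³⁺/Au (E° = +1.50 V) is the cathode; Sn²⁺/Sn (E° = -0.13 V) is the anode, so E°cell = +1.63 V.
Balancing electrons gives n = 6 (lcm of 3 and 2).
ΔG° = −nFE° = −(6)(96485)(+1.63) = -943,623 J = -943.6 kJ/mol.

-943.6 kJ/mol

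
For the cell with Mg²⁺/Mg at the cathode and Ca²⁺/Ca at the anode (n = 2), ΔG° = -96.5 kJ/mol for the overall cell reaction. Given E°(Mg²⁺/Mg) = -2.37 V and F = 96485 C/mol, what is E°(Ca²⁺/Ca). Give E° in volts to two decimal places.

-2.87 V

E°cell = −ΔG°/(nF) = −(-96.5×10³)/((2)(96485)) = +0.500 V.
Since Mg²⁺/Mg is the cathode and Ca²⁺/Ca the anode, E°cell = E°(Mg²⁺/Mg) − E°(Ca²⁺/Ca).
So E°(Ca²⁺/Ca) = E°(Mg²⁺/Mg) − E°cell = (-2.37) − (+0.500) = -2.87 V.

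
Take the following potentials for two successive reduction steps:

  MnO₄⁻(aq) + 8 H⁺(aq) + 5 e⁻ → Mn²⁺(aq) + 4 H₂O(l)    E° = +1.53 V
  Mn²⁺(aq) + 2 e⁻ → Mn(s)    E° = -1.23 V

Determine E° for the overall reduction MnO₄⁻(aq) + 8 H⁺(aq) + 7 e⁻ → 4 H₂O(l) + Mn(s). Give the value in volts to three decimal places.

+0.741 V

Since ΔG° = −nFE° is additive over sequential reductions, n₃E°₃ = n₁E°₁ + n₂E°₂.
E°₃ = (5×+1.53 + 2×-1.23) / 7 = (+5.190) / 7 = +0.741 V.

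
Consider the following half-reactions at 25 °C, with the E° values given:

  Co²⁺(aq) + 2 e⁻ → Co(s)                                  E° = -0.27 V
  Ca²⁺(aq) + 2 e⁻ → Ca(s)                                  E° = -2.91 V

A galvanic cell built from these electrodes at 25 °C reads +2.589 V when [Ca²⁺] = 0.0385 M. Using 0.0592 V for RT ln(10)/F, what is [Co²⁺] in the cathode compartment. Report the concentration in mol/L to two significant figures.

Co²⁺/Co is the cathode, Ca²⁺/Ca the anode: E°cell = +2.64 V, n = 2.
Overall reaction: Co²⁺(aq) + Ca(s) → Co(s) + Ca²⁺(aq); Q = [Ca²⁺]^1/[Co²⁺]^1.
From E = E° − (0.0592/n) log Q: log Q = (E° − E)·n/0.0592 = (+2.64 − (+2.589))·2/0.0592 = 1.7230.
So 1·log[Co²⁺] = 1·log(0.0385) − log Q = -1.4145 − (1.7230) = -3.1375; [Co²⁺] = 10^(-3.1375) ≈ 0.00073 M.

0.00073 M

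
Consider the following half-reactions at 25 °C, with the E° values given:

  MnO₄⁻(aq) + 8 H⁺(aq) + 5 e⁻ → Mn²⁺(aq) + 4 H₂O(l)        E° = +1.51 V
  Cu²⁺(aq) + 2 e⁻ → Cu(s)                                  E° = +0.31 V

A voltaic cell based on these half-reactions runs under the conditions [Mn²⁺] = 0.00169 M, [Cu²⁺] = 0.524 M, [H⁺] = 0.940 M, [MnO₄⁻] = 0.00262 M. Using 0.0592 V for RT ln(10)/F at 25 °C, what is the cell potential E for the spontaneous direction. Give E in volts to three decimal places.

+1.208 V

MnO₄⁻/Mn²⁺ is the cathode (higher E°), Cu²⁺/Cu the anode: E°cell = +1.51 − (+0.31) = +1.20 V, n = 10.
Overall: 2 MnO₄⁻(aq) + 16 H⁺(aq) + 5 Cu(s) → 2 Mn²⁺(aq) + 8 H₂O(l) + 5 Cu²⁺(aq)
Q = [Mn²⁺]^2·[Cu²⁺]^5 / ([MnO₄⁻]^2·[H⁺]^16); log Q = -1.354.
E = E° − (0.0592/n) log Q = +1.20 − (0.0592/10)(-1.354) = +1.208 V.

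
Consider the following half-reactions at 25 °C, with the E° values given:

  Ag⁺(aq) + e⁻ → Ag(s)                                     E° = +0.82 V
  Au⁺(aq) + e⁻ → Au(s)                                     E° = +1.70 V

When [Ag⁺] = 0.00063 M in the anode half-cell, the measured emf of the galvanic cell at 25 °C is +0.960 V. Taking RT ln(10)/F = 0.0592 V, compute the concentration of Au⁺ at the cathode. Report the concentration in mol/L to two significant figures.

Au⁺/Au is the cathode, Ag⁺/Ag the anode: E°cell = +0.88 V, n = 1.
Overall reaction: Au⁺(aq) + Ag(s) → Au(s) + Ag⁺(aq); Q = [Ag⁺]^1/[Au⁺]^1.
From E = E° − (0.0592/n) log Q: log Q = (E° − E)·n/0.0592 = (+0.88 − (+0.960))·1/0.0592 = -1.3514.
So 1·log[Au⁺] = 1·log(0.00063) − log Q = -3.2007 − (-1.3514) = -1.8493; [Au⁺] = 10^(-1.8493) ≈ 0.014 M.

0.014 M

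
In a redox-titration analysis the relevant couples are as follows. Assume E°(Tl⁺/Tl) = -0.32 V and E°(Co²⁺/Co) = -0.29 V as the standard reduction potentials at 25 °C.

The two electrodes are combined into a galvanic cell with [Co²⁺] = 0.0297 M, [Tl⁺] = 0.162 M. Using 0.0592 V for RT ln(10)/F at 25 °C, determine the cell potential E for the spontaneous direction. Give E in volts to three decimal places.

+0.032 V

Co²⁺/Co is the cathode (higher E°), Tl⁺/Tl the anode: E°cell = -0.29 − (-0.32) = +0.03 V, n = 2.
Overall: Co²⁺(aq) + 2 Tl(s) → Co(s) + 2 Tl⁺(aq)
Q = [Tl⁺]^2 / ([Co²⁺]); log Q = -0.054.
E = E° − (0.0592/n) log Q = +0.03 − (0.0592/2)(-0.054) = +0.032 V.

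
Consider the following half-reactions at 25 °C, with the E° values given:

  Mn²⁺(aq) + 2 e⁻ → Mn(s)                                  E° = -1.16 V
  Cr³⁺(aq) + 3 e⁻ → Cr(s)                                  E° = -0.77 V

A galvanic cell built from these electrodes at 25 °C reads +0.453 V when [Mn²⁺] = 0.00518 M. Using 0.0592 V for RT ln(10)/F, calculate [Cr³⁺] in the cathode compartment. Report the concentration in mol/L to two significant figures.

Cr³⁺/Cr is the cathode, Mn²⁺/Mn the anode: E°cell = +0.39 V, n = 6.
Overall reaction: 2 Cr³⁺(aq) + 3 Mn(s) → 2 Cr(s) + 3 Mn²⁺(aq); Q = [Mn²⁺]^3/[Cr³⁺]^2.
From E = E° − (0.0592/n) log Q: log Q = (E° − E)·n/0.0592 = (+0.39 − (+0.453))·6/0.0592 = -6.3851.
So 2·log[Cr³⁺] = 3·log(0.00518) − log Q = -6.8570 − (-6.3851) = -0.4719; log[Cr³⁺] = -0.4719 / 2 = -0.2359; [Cr³⁺] = 10^(-0.2359) ≈ 0.58 M.

0.58 M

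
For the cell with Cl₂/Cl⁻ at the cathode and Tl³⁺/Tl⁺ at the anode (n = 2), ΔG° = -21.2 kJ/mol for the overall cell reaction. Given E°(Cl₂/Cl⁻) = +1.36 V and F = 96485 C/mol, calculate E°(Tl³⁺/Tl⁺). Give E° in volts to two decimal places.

+1.25 V

E°cell = −ΔG°/(nF) = −(-21.2×10³)/((2)(96485)) = +0.110 V.
Since Cl₂/Cl⁻ is the cathode and Tl³⁺/Tl⁺ the anode, E°cell = E°(Cl₂/Cl⁻) − E°(Tl³⁺/Tl⁺).
So E°(Tl³⁺/Tl⁺) = E°(Cl₂/Cl⁻) − E°cell = (+1.36) − (+0.110) = +1.25 V.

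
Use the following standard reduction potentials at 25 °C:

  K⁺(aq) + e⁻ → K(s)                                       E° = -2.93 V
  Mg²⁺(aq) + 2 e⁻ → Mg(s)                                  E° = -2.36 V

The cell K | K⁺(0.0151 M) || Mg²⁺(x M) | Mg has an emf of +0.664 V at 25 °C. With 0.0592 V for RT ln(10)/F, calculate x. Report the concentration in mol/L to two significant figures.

Mg²⁺/Mg is the cathode, K⁺/K the anode: E°cell = +0.57 V, n = 2.
Overall reaction: Mg²⁺(aq) + 2 K(s) → Mg(s) + 2 K⁺(aq); Q = [K⁺]^2/[Mg²⁺]^1.
From E = E° − (0.0592/n) log Q: log Q = (E° − E)·n/0.0592 = (+0.57 − (+0.664))·2/0.0592 = -3.1757.
So 1·log[Mg²⁺] = 2·log(0.0151) − log Q = -3.6420 − (-3.1757) = -0.4663; [Mg²⁺] = 10^(-0.4663) ≈ 0.34 M.

0.34 M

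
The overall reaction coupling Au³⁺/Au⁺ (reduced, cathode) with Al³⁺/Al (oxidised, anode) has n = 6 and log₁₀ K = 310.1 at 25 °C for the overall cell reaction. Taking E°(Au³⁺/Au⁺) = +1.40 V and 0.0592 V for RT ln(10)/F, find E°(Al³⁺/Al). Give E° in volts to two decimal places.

E°cell = (0.0592/n)·log K = (0.0592/6)(310.1) = +3.060 V.
Since Au³⁺/Au⁺ is the cathode and Al³⁺/Al the anode, E°cell = E°(Au³⁺/Au⁺) − E°(Al³⁺/Al).
So E°(Al³⁺/Al) = E°(Au³⁺/Au⁺) − E°cell = (+1.40) − (+3.060) = -1.66 V.

-1.66 V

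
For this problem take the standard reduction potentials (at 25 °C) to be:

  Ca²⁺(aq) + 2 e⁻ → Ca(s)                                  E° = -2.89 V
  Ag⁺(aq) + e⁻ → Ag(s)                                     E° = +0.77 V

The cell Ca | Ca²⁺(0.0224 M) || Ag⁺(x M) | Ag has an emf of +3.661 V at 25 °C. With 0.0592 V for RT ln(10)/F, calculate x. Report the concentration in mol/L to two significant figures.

Ag⁺/Ag is the cathode, Ca²⁺/Ca the anode: E°cell = +3.66 V, n = 2.
Overall reaction: 2 Ag⁺(aq) + Ca(s) → 2 Ag(s) + Ca²⁺(aq); Q = [Ca²⁺]^1/[Ag⁺]^2.
From E = E° − (0.0592/n) log Q: log Q = (E° − E)·n/0.0592 = (+3.66 − (+3.661))·2/0.0592 = -0.0338.
So 2·log[Ag⁺] = 1·log(0.0224) − log Q = -1.6498 − (-0.0338) = -1.6160; log[Ag⁺] = -1.6160 / 2 = -0.8080; [Ag⁺] = 10^(-0.8080) ≈ 0.16 M.

0.16 M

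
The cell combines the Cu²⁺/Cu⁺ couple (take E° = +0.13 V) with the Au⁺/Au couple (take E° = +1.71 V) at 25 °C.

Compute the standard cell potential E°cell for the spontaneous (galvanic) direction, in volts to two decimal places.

+1.58 V

The Au⁺/Au couple has the higher reduction potential, so it is the cathode; Cu²⁺/Cu⁺ is oxidised at the anode.
E°cell = E°(cathode) − E°(anode) = (+1.71) − (+0.13) = +1.58 V.
Since E°cell > 0, the reaction is spontaneous under standard conditions.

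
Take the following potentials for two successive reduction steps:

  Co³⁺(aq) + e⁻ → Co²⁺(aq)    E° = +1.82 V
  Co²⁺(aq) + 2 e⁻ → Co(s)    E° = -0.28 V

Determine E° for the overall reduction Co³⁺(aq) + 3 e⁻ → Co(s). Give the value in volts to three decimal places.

+0.420 V

Adding the free-energy changes (−nFE°) of the two steps gives −n₃FE°₃ = −n₁FE°₁ − n₂FE°₂.
E°₃ = (1×+1.82 + 2×-0.28) / 3 = (+1.260) / 3 = +0.420 V.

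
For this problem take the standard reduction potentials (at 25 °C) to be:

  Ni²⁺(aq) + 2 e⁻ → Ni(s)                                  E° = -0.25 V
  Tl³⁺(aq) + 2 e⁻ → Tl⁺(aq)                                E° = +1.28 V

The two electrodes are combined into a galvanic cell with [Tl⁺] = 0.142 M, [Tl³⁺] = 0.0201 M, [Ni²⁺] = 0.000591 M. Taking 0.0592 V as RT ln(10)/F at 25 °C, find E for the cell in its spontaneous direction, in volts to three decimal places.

Tl³⁺/Tl⁺ is the cathode (higher E°), Ni²⁺/Ni the anode: E°cell = +1.28 − (-0.25) = +1.53 V, n = 2.
Overall: Tl³⁺(aq) + Ni(s) → Tl⁺(aq) + Ni²⁺(aq)
Q = [Tl⁺]·[Ni²⁺] / ([Tl³⁺]); log Q = -2.379.
E = E° − (0.0592/n) log Q = +1.53 − (0.0592/2)(-2.379) = +1.600 V.

+1.600 V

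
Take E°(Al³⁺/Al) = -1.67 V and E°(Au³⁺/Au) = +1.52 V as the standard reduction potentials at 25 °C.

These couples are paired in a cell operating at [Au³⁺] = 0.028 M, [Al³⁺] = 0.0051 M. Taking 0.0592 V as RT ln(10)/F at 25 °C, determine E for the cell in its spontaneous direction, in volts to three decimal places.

+3.205 V

Au³⁺/Au is the cathode (higher E°), Al³⁺/Al the anode: E°cell = +1.52 − (-1.67) = +3.19 V, n = 3.
Overall: Au³⁺(aq) + Al(s) → Au(s) + Al³⁺(aq)
Q = [Al³⁺] / ([Au³⁺]); log Q = -0.740.
E = E° − (0.0592/n) log Q = +3.19 − (0.0592/3)(-0.740) = +3.205 V.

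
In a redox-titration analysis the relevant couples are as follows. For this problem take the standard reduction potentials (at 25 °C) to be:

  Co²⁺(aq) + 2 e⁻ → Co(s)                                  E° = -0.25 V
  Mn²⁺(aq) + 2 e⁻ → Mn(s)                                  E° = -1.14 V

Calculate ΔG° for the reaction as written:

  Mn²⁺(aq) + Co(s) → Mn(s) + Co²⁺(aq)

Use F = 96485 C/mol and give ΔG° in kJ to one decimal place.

+171.7 kJ

As written, Mn²⁺/Mn is reduced (cathode) and Co²⁺/Co is oxidised (anode), so E°cell = (-1.14) − (-0.25) = -0.89 V.
Balancing electrons gives n = 2.
ΔG° = −nFE° = −(2)(96485)(-0.89) = 171,743 J = +171.7 kJ.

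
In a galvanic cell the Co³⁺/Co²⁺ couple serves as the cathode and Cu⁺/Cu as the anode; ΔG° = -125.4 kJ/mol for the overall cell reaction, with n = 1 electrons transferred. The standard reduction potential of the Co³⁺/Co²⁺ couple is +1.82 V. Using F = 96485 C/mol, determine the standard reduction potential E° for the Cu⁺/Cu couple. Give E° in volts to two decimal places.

E°cell = −ΔG°/(nF) = −(-125.4×10³)/((1)(96485)) = +1.300 V.
Since Co³⁺/Co²⁺ is the cathode and Cu⁺/Cu the anode, E°cell = E°(Co³⁺/Co²⁺) − E°(Cu⁺/Cu).
So E°(Cu⁺/Cu) = E°(Co³⁺/Co²⁺) − E°cell = (+1.82) − (+1.300) = +0.52 V.

+0.52 V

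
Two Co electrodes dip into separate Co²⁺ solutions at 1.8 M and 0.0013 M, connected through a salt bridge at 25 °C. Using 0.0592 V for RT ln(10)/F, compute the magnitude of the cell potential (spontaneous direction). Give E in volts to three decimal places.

+0.093 V

For a concentration cell E°cell = 0. The 1.8 M side is the cathode (reduction is favoured where [Co²⁺] is higher).
With n = 2, E = −(0.0592/2) log([Co²⁺]ₐₙ/[Co²⁺]꜀ₐₜ) = −(0.0592/2) log(0.0013/1.8) = −(0.0592/2)(-3.141) = +0.093 V.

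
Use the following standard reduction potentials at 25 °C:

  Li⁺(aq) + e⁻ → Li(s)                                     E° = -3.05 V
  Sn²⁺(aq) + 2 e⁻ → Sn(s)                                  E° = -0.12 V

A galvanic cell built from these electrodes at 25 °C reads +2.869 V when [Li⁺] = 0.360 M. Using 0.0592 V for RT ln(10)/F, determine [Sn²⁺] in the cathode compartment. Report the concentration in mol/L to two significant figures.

Sn²⁺/Sn is the cathode, Li⁺/Li the anode: E°cell = +2.93 V, n = 2.
Overall reaction: Sn²⁺(aq) + 2 Li(s) → Sn(s) + 2 Li⁺(aq); Q = [Li⁺]^2/[Sn²⁺]^1.
From E = E° − (0.0592/n) log Q: log Q = (E° − E)·n/0.0592 = (+2.93 − (+2.869))·2/0.0592 = 2.0608.
So 1·log[Sn²⁺] = 2·log(0.36) − log Q = -0.8874 − (2.0608) = -2.9482; [Sn²⁺] = 10^(-2.9482) ≈ 0.0011 M.

0.0011 M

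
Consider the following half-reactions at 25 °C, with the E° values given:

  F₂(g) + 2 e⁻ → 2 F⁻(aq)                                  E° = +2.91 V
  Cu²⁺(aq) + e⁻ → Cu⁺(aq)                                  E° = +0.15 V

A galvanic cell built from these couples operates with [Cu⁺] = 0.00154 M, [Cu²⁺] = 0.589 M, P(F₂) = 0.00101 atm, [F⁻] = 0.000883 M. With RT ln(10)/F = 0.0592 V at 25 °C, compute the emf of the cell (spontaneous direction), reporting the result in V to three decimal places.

F₂/F⁻ is the cathode (higher E°), Cu²⁺/Cu⁺ the anode: E°cell = +2.91 − (+0.15) = +2.76 V, n = 2.
Overall: F₂(g) + 2 Cu⁺(aq) → 2 F⁻(aq) + 2 Cu²⁺(aq)
Q = [F⁻]^2·[Cu²⁺]^2 / (P(F₂)·[Cu⁺]^2); log Q = 2.053.
E = E° − (0.0592/n) log Q = +2.76 − (0.0592/2)(2.053) = +2.699 V.

+2.699 V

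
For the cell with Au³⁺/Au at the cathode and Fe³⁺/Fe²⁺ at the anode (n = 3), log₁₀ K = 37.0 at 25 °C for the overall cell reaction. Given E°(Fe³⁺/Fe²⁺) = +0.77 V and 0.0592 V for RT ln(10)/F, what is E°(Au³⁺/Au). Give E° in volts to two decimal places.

+1.50 V

E°cell = (0.0592/n)·log K = (0.0592/3)(37.0) = +0.730 V.
Since Au³⁺/Au is the cathode and Fe³⁺/Fe²⁺ the anode, E°cell = E°(Au³⁺/Au) − E°(Fe³⁺/Fe²⁺).
So E°(Au³⁺/Au) = E°cell + E°(Fe³⁺/Fe²⁺) = +0.730 + (+0.77) = +1.50 V.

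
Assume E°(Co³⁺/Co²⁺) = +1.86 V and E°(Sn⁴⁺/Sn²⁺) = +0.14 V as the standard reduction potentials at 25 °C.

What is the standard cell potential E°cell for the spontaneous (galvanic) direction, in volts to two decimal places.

+1.72 V

The Co³⁺/Co²⁺ couple has the higher reduction potential, so it is the cathode; Sn⁴⁺/Sn²⁺ is oxidised at the anode.
E°cell = E°(cathode) − E°(anode) = (+1.86) − (+0.14) = +1.72 V.
Since E°cell > 0, the reaction is spontaneous under standard conditions.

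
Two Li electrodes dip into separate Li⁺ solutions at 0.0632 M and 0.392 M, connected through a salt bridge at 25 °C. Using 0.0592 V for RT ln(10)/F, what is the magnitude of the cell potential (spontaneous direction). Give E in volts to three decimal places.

+0.047 V

For a concentration cell E°cell = 0. The 0.392 M side is the cathode (reduction is favoured where [Li⁺] is higher).
With n = 1, E = −(0.0592/1) log([Li⁺]ₐₙ/[Li⁺]꜀ₐₜ) = −(0.0592/1) log(0.0632/0.392) = −(0.0592/1)(-0.793) = +0.047 V.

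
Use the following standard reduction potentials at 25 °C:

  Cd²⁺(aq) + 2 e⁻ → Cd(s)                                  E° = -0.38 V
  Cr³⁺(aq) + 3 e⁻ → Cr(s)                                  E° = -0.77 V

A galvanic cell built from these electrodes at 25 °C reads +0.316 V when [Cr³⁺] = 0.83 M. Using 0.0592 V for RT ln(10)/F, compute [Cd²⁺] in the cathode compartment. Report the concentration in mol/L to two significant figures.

0.0028 M

Cd²⁺/Cd is the cathode, Cr³⁺/Cr the anode: E°cell = +0.39 V, n = 6.
Overall reaction: 3 Cd²⁺(aq) + 2 Cr(s) → 3 Cd(s) + 2 Cr³⁺(aq); Q = [Cr³⁺]^2/[Cd²⁺]^3.
From E = E° − (0.0592/n) log Q: log Q = (E° − E)·n/0.0592 = (+0.39 − (+0.316))·6/0.0592 = 7.5000.
So 3·log[Cd²⁺] = 2·log(0.83) − log Q = -0.1618 − (7.5000) = -7.6618; log[Cd²⁺] = -7.6618 / 3 = -2.5539; [Cd²⁺] = 10^(-2.5539) ≈ 0.0028 M.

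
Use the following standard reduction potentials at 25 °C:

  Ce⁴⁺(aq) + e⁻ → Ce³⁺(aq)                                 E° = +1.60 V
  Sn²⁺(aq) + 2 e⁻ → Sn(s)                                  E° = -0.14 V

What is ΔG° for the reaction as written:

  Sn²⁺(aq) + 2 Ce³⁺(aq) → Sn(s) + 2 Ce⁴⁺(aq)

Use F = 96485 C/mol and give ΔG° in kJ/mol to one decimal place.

+335.8 kJ/mol

As written, Sn²⁺/Sn is reduced (cathode) and Ce⁴⁺/Ce³⁺ is oxidised (anode), so E°cell = (-0.14) − (+1.60) = -1.74 V.
Balancing electrons gives n = 2.
ΔG° = −nFE° = −(2)(96485)(-1.74) = 335,768 J = +335.8 kJ/mol.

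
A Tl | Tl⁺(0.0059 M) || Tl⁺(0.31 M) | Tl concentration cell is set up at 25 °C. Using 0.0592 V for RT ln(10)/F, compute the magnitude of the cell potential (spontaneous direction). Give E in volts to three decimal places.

For a concentration cell E°cell = 0. The 0.31 M side is the cathode (reduction is favoured where [Tl⁺] is higher).
With n = 1, E = −(0.0592/1) log([Tl⁺]ₐₙ/[Tl⁺]꜀ₐₜ) = −(0.0592/1) log(0.0059/0.31) = −(0.0592/1)(-1.721) = +0.102 V.

+0.102 V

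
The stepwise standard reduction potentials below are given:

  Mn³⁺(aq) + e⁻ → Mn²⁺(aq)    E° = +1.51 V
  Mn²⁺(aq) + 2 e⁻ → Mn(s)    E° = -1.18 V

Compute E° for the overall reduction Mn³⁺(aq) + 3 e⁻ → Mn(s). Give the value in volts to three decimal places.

-0.283 V

Since ΔG° = −nFE° is additive over sequential reductions, n₃E°₃ = n₁E°₁ + n₂E°₂.
E°₃ = (1×+1.51 + 2×-1.18) / 3 = (-0.850) / 3 = -0.283 V.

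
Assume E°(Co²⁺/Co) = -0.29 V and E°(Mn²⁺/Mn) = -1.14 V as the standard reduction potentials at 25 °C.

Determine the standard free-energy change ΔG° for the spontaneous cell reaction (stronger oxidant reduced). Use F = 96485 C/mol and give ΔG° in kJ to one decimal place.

-164.0 kJ

Co²⁺/Co (E° = -0.29 V) is the cathode; Mn²⁺/Mn (E° = -1.14 V) is the anode, so E°cell = +0.85 V.
Balancing electrons gives n = 2 (lcm of 2 and 2).
ΔG° = −nFE° = −(2)(96485)(+0.85) = -164,024 J = -164.0 kJ.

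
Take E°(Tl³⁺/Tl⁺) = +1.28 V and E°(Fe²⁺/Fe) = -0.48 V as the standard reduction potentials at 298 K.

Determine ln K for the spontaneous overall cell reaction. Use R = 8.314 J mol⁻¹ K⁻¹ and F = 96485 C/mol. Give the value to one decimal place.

137.1

Cathode: Tl³⁺/Tl⁺; anode: Fe²⁺/Fe. E°cell = (+1.28) − (-0.48) = +1.76 V, with n = 2.
ΔG° = −nFE° = −RT ln K, so ln K = nFE°/(RT) = (2)(96485)(+1.76) / ((8.314)(298)) = 137.081.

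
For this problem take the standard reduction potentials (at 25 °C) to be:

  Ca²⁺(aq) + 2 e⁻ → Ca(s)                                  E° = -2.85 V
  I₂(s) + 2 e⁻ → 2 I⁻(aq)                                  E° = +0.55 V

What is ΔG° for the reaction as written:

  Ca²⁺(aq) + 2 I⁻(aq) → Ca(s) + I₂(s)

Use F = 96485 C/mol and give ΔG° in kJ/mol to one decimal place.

+656.1 kJ/mol

As written, Ca²⁺/Ca is reduced (cathode) and I₂/I⁻ is oxidised (anode), so E°cell = (-2.85) − (+0.55) = -3.40 V.
Balancing electrons gives n = 2.
ΔG° = −nFE° = −(2)(96485)(-3.40) = 656,098 J = +656.1 kJ/mol.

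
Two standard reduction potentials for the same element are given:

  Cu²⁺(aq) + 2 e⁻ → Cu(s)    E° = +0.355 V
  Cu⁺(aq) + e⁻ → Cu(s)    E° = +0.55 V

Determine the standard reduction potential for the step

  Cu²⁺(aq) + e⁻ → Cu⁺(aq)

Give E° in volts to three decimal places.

Sequential free energies add, so n₃E°₃ = n₁E°₁ + n₂E°₂.
With n₃ = 2, and the known step contributing 1×(+0.55) V, the unknown satisfies 1·E° = 2×(+0.355) − 1×(+0.55) = +0.160.
E° = +0.160 / 1 = +0.160 V.

+0.160 V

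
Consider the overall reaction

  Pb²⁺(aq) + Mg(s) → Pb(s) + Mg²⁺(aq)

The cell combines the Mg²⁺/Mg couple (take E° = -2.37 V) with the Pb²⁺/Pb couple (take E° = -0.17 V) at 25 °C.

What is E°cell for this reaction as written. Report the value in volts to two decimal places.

+2.20 V

The Pb²⁺/Pb couple has the higher reduction potential, so it is the cathode; Mg²⁺/Mg is oxidised at the anode.
E°cell = E°(cathode) − E°(anode) = (-0.17) − (-2.37) = +2.20 V.
Since E°cell > 0, the reaction is spontaneous under standard conditions.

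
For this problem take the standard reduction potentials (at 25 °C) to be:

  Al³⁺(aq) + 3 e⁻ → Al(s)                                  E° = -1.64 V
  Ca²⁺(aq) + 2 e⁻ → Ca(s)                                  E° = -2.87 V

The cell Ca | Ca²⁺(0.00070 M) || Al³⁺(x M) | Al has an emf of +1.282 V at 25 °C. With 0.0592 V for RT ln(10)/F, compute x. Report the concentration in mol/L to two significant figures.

0.0080 M

Al³⁺/Al is the cathode, Ca²⁺/Ca the anode: E°cell = +1.23 V, n = 6.
Overall reaction: 2 Al³⁺(aq) + 3 Ca(s) → 2 Al(s) + 3 Ca²⁺(aq); Q = [Ca²⁺]^3/[Al³⁺]^2.
From E = E° − (0.0592/n) log Q: log Q = (E° − E)·n/0.0592 = (+1.23 − (+1.282))·6/0.0592 = -5.2703.
So 2·log[Al³⁺] = 3·log(0.0007) − log Q = -9.4647 − (-5.2703) = -4.1944; log[Al³⁺] = -4.1944 / 2 = -2.0972; [Al³⁺] = 10^(-2.0972) ≈ 0.0080 M.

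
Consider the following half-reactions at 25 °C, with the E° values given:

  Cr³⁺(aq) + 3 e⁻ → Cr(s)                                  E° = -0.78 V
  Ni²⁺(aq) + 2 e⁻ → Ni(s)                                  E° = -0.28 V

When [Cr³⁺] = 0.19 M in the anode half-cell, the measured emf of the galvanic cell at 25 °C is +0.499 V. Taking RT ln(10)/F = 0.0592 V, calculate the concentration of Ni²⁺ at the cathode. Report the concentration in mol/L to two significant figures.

Ni²⁺/Ni is the cathode, Cr³⁺/Cr the anode: E°cell = +0.50 V, n = 6.
Overall reaction: 3 Ni²⁺(aq) + 2 Cr(s) → 3 Ni(s) + 2 Cr³⁺(aq); Q = [Cr³⁺]^2/[Ni²⁺]^3.
From E = E° − (0.0592/n) log Q: log Q = (E° − E)·n/0.0592 = (+0.50 − (+0.499))·6/0.0592 = 0.1014.
So 3·log[Ni²⁺] = 2·log(0.19) − log Q = -1.4425 − (0.1014) = -1.5439; log[Ni²⁺] = -1.5439 / 3 = -0.5146; [Ni²⁺] = 10^(-0.5146) ≈ 0.31 M.

0.31 M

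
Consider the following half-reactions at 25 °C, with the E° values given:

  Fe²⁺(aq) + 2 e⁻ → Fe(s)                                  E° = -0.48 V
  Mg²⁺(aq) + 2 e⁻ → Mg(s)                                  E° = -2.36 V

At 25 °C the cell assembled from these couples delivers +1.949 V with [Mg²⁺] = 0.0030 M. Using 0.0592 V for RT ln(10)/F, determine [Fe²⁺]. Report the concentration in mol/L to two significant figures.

0.64 M

Fe²⁺/Fe is the cathode, Mg²⁺/Mg the anode: E°cell = +1.88 V, n = 2.
Overall reaction: Fe²⁺(aq) + Mg(s) → Fe(s) + Mg²⁺(aq); Q = [Mg²⁺]^1/[Fe²⁺]^1.
From E = E° − (0.0592/n) log Q: log Q = (E° − E)·n/0.0592 = (+1.88 − (+1.949))·2/0.0592 = -2.3311.
So 1·log[Fe²⁺] = 1·log(0.003) − log Q = -2.5229 − (-2.3311) = -0.1918; [Fe²⁺] = 10^(-0.1918) ≈ 0.64 M.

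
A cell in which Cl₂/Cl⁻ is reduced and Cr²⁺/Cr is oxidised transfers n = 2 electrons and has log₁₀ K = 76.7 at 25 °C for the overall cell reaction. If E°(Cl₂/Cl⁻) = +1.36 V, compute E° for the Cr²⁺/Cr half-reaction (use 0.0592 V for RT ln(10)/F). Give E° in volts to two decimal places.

-0.91 V

E°cell = (0.0592/n)·log K = (0.0592/2)(76.7) = +2.270 V.
Since Cl₂/Cl⁻ is the cathode and Cr²⁺/Cr the anode, E°cell = E°(Cl₂/Cl⁻) − E°(Cr²⁺/Cr).
So E°(Cr²⁺/Cr) = E°(Cl₂/Cl⁻) − E°cell = (+1.36) − (+2.270) = -0.91 V.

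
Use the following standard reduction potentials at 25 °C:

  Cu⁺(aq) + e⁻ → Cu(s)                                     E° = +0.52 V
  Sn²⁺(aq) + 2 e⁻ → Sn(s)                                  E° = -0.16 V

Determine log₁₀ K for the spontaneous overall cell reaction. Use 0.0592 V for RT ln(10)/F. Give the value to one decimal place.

Cathode: Cu⁺/Cu; anode: Sn²⁺/Sn. E°cell = +0.68 V, n = 2.
log K = nE°cell / 0.0592 = (2)(+0.68) / 0.0592 = 23.0.

23.0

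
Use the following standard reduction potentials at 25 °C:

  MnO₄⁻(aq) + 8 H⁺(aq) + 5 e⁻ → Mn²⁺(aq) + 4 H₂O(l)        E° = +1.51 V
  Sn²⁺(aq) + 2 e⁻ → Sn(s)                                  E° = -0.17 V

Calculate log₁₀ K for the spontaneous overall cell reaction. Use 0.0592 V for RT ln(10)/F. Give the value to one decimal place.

Cathode: MnO₄⁻/Mn²⁺; anode: Sn²⁺/Sn. E°cell = +1.68 V, n = 10.
log K = nE°cell / 0.0592 = (10)(+1.68) / 0.0592 = 283.8.

283.8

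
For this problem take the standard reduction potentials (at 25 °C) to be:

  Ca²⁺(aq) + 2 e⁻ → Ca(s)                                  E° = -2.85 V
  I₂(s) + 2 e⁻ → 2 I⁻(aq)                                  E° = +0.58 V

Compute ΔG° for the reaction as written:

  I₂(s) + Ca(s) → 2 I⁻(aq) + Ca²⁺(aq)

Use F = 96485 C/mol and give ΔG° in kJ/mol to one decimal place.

-661.9 kJ/mol

As written, I₂/I⁻ is reduced (cathode) and Ca²⁺/Ca is oxidised (anode), so E°cell = (+0.58) − (-2.85) = +3.43 V.
Balancing electrons gives n = 2.
ΔG° = −nFE° = −(2)(96485)(+3.43) = -661,887 J = -661.9 kJ/mol.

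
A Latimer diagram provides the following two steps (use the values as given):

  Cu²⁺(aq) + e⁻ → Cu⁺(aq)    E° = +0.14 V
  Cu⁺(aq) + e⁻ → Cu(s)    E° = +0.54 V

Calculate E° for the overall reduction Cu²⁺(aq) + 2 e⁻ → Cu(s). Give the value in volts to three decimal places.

Since ΔG° = −nFE° is additive over sequential reductions, n₃E°₃ = n₁E°₁ + n₂E°₂.
E°₃ = (1×+0.14 + 1×+0.54) / 2 = (+0.680) / 2 = +0.340 V.

+0.340 V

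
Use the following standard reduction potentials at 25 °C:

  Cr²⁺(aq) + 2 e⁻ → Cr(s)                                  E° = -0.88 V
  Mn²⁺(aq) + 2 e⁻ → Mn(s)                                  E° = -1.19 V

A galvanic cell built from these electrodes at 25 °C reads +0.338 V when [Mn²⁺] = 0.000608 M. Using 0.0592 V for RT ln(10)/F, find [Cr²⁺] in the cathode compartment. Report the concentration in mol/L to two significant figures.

Cr²⁺/Cr is the cathode, Mn²⁺/Mn the anode: E°cell = +0.31 V, n = 2.
Overall reaction: Cr²⁺(aq) + Mn(s) → Cr(s) + Mn²⁺(aq); Q = [Mn²⁺]^1/[Cr²⁺]^1.
From E = E° − (0.0592/n) log Q: log Q = (E° − E)·n/0.0592 = (+0.31 − (+0.338))·2/0.0592 = -0.9459.
So 1·log[Cr²⁺] = 1·log(0.000608) − log Q = -3.2161 − (-0.9459) = -2.2702; [Cr²⁺] = 10^(-2.2702) ≈ 0.0054 M.

0.0054 M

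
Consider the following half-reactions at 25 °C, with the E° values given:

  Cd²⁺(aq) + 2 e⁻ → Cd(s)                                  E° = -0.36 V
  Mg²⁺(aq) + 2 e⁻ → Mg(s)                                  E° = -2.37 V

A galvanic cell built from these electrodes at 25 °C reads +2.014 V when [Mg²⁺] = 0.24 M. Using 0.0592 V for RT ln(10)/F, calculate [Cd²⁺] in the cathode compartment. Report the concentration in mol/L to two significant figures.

0.33 M

Cd²⁺/Cd is the cathode, Mg²⁺/Mg the anode: E°cell = +2.01 V, n = 2.
Overall reaction: Cd²⁺(aq) + Mg(s) → Cd(s) + Mg²⁺(aq); Q = [Mg²⁺]^1/[Cd²⁺]^1.
From E = E° − (0.0592/n) log Q: log Q = (E° − E)·n/0.0592 = (+2.01 − (+2.014))·2/0.0592 = -0.1351.
So 1·log[Cd²⁺] = 1·log(0.24) − log Q = -0.6198 − (-0.1351) = -0.4847; [Cd²⁺] = 10^(-0.4847) ≈ 0.33 M.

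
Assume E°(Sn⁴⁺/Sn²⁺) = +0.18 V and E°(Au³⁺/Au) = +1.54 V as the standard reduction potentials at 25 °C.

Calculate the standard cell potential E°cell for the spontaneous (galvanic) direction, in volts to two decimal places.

The Au³⁺/Au couple has the higher reduction potential, so it is the cathode; Sn⁴⁺/Sn²⁺ is oxidised at the anode.
E°cell = E°(cathode) − E°(anode) = (+1.54) − (+0.18) = +1.36 V.

+1.36 V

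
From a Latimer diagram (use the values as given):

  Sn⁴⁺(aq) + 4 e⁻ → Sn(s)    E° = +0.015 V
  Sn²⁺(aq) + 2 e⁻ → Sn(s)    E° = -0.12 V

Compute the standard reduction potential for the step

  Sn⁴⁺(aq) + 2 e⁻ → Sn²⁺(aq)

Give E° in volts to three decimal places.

+0.150 V

Sequential free energies add, so n₃E°₃ = n₁E°₁ + n₂E°₂.
With n₃ = 4, and the known step contributing 2×(-0.12) V, the unknown satisfies 2·E° = 4×(+0.015) − 2×(-0.12) = +0.300.
E° = +0.300 / 2 = +0.150 V.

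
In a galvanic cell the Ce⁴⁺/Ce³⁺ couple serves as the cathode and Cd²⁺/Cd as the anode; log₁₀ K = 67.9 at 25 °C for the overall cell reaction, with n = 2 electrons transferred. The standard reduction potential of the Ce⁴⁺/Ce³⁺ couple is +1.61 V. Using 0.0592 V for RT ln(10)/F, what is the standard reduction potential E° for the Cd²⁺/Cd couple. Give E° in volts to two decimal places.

-0.40 V

E°cell = (0.0592/n)·log K = (0.0592/2)(67.9) = +2.010 V.
Since Ce⁴⁺/Ce³⁺ is the cathode and Cd²⁺/Cd the anode, E°cell = E°(Ce⁴⁺/Ce³⁺) − E°(Cd²⁺/Cd).
So E°(Cd²⁺/Cd) = E°(Ce⁴⁺/Ce³⁺) − E°cell = (+1.61) − (+2.010) = -0.40 V.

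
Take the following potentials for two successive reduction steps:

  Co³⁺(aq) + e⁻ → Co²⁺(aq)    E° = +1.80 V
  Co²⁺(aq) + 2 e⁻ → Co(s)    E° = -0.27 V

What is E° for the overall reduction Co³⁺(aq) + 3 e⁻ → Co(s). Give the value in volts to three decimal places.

+0.420 V

Since ΔG° = −nFE° is additive over sequential reductions, n₃E°₃ = n₁E°₁ + n₂E°₂.
E°₃ = (1×+1.80 + 2×-0.27) / 3 = (+1.260) / 3 = +0.420 V.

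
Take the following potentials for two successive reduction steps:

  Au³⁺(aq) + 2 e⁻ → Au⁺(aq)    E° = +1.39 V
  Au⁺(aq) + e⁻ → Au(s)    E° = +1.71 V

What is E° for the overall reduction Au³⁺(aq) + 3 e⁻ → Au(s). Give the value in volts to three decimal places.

+1.497 V

Since ΔG° = −nFE° is additive over sequential reductions, n₃E°₃ = n₁E°₁ + n₂E°₂.
E°₃ = (2×+1.39 + 1×+1.71) / 3 = (+4.490) / 3 = +1.497 V.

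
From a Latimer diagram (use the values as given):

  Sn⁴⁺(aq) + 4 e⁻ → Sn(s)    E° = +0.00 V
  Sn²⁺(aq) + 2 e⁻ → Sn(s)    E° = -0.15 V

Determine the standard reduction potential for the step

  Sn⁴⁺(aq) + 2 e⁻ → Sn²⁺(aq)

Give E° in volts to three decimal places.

Sequential free energies add, so n₃E°₃ = n₁E°₁ + n₂E°₂.
With n₃ = 4, and the known step contributing 2×(-0.15) V, the unknown satisfies 2·E° = 4×(+0.00) − 2×(-0.15) = +0.300.
E° = +0.300 / 2 = +0.150 V.

+0.150 V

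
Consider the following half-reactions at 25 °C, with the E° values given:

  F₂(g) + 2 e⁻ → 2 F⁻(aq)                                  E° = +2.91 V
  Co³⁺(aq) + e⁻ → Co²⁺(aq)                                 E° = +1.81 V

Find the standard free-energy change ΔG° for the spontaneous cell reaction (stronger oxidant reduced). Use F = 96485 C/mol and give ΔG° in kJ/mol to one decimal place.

-212.3 kJ/mol

F₂/F⁻ (E° = +2.91 V) is the cathode; Co³⁺/Co²⁺ (E° = +1.81 V) is the anode, so E°cell = +1.10 V.
Balancing electrons gives n = 2 (lcm of 2 and 1).
ΔG° = −nFE° = −(2)(96485)(+1.10) = -212,267 J = -212.3 kJ/mol.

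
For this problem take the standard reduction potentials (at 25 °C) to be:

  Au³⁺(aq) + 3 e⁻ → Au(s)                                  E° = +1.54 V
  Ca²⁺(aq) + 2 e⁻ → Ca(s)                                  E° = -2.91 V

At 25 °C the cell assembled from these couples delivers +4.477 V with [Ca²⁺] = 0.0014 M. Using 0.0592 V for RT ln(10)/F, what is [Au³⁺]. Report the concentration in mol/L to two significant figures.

Au³⁺/Au is the cathode, Ca²⁺/Ca the anode: E°cell = +4.45 V, n = 6.
Overall reaction: 2 Au³⁺(aq) + 3 Ca(s) → 2 Au(s) + 3 Ca²⁺(aq); Q = [Ca²⁺]^3/[Au³⁺]^2.
From E = E° − (0.0592/n) log Q: log Q = (E° − E)·n/0.0592 = (+4.45 − (+4.477))·6/0.0592 = -2.7365.
So 2·log[Au³⁺] = 3·log(0.0014) − log Q = -8.5616 − (-2.7365) = -5.8251; log[Au³⁺] = -5.8251 / 2 = -2.9125; [Au³⁺] = 10^(-2.9125) ≈ 0.0012 M.

0.0012 M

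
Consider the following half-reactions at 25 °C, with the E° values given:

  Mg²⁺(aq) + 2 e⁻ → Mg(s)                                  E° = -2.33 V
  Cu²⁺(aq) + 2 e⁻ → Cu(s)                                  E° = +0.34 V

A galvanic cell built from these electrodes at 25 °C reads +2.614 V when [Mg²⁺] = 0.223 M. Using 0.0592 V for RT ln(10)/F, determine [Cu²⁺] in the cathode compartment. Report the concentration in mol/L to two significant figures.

0.0029 M

Cu²⁺/Cu is the cathode, Mg²⁺/Mg the anode: E°cell = +2.67 V, n = 2.
Overall reaction: Cu²⁺(aq) + Mg(s) → Cu(s) + Mg²⁺(aq); Q = [Mg²⁺]^1/[Cu²⁺]^1.
From E = E° − (0.0592/n) log Q: log Q = (E° − E)·n/0.0592 = (+2.67 − (+2.614))·2/0.0592 = 1.8919.
So 1·log[Cu²⁺] = 1·log(0.223) − log Q = -0.6517 − (1.8919) = -2.5436; [Cu²⁺] = 10^(-2.5436) ≈ 0.0029 M.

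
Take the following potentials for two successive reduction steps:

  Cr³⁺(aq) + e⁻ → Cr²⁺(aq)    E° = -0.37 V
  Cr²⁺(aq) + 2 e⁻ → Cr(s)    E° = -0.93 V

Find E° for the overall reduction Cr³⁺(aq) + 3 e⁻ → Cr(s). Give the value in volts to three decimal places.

Since ΔG° = −nFE° is additive over sequential reductions, n₃E°₃ = n₁E°₁ + n₂E°₂.
E°₃ = (1×-0.37 + 2×-0.93) / 3 = (-2.230) / 3 = -0.743 V.

-0.743 V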